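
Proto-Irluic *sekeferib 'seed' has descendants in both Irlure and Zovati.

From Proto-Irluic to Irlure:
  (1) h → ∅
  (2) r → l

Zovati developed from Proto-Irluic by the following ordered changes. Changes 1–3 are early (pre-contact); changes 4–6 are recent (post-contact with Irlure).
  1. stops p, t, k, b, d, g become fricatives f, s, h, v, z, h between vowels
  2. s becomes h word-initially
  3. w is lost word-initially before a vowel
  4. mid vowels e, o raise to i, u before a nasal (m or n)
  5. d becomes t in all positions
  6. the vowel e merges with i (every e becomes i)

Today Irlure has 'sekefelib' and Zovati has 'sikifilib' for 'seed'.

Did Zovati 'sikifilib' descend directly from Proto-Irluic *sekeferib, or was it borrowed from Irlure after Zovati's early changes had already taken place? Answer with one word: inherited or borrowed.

If inherited, *sekeferib would pass through all of Zovati's changes:
Zovati: *sekeferib > seheferib > heheferib > hihifirib  (by intervocalic lenition, debuccalisation, vowel merger)
If borrowed from Irlure 'sekefelib' after the early changes, it would undergo only the recent ones:
  rule 4 (pre-nasal raising): no change (sekefelib)
  rule 5 (unconditioned shift): no change (sekefelib)
  rule 6 (vowel merger): sekefelib → sikifilib
  ⇒ as a loan: sikifilib
Zovati 'sikifilib' matches the loan outcome 'sikifilib', not the inherited 'hihifirib' — it skipped the early Zovati changes, so it was borrowed from Irlure.

borrowed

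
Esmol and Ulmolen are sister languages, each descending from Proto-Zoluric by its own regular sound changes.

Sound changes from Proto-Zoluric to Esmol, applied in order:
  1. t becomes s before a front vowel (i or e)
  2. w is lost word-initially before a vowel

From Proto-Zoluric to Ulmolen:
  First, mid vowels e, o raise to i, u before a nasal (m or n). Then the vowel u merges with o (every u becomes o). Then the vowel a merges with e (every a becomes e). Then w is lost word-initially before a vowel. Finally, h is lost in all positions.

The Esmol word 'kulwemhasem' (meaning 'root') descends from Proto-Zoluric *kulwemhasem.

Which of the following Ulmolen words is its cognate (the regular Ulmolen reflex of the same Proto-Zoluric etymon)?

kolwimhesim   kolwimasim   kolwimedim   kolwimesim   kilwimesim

Ulmolen: *kulwemhasem > kulwimhasim > kolwimhasim > kolwimhesim > kolwimesim  (by pre-nasal raising, vowel merger, vowel merger, h-loss)

kolwimesim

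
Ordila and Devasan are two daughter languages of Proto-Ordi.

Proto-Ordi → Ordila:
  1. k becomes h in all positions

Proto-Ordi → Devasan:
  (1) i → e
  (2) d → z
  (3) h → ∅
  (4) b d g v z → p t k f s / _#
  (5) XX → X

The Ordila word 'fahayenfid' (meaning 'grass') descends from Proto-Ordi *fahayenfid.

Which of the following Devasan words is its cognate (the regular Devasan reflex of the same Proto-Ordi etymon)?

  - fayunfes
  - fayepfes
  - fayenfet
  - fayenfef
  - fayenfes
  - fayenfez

Devasan: *fahayenfid > fahayenfed > fahayenfez > faayenfez > faayenfes > fayenfes  (by vowel merger, unconditioned shift, h-loss, final devoicing, degemination)
Among the options, 'fayenfes' alone shows every Devasan change applied in order.

fayenfes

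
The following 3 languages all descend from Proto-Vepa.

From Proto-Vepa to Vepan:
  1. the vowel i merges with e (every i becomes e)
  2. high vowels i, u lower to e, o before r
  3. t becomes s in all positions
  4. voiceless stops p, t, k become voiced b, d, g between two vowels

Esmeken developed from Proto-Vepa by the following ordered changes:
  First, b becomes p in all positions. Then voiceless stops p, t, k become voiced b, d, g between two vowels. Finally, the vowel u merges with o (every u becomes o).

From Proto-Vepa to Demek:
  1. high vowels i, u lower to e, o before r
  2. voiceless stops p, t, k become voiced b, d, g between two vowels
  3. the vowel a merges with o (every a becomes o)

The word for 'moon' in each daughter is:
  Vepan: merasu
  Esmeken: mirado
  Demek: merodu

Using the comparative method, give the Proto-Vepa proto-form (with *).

Position 6: Vepan has u, Esmeken has o, Demek has u. Vepan preserves u here (none of its changes turn any other segment into u), so the proto-segment is *u.
Position 4: Vepan has a, Esmeken has a, Demek has o. Vepan preserves a here (none of its changes turn any other segment into a), so the proto-segment is *a.
Position 2: Vepan has e, Esmeken has i, Demek has e. Esmeken preserves i here (none of its changes turn any other segment into i), so the proto-segment is *i.
Verify the candidate proto-form against each daughter:
Vepan: start from *miratu.
  rule 1 (vowel merger): miratu → meratu
  rule 2: no change — meratu
  rule 3 (unconditioned shift): meratu → merasu
  rule 4: no change — merasu
  ⇒ Vepan merasu
Esmeken: start from *miratu.
  rule 1: no change — miratu
  rule 2 (intervocalic voicing): miratu → miradu
  rule 3 (vowel merger): miradu → mirado
  ⇒ Esmeken mirado
Demek: *miratu
  miratu → meratu   [pre-rhotic lowering]
  meratu → meradu   [intervocalic voicing]
  meradu → merodu   [vowel merger]
  giving Demek merodu.
*miratu is the unique common source.

*miratu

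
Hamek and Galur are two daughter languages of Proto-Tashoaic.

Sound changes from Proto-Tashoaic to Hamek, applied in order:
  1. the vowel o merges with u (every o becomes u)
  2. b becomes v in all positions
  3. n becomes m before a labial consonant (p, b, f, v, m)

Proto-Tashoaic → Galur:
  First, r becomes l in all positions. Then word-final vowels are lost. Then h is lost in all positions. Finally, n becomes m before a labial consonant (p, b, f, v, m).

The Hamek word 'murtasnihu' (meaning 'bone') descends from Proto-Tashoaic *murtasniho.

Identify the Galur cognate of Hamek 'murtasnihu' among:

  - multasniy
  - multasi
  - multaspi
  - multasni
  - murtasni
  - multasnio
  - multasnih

multasni

Galur: *murtasniho
  murtasniho → multasniho   [unconditioned shift]
  multasniho → multasnih   [apocope]
  multasnih → multasni   [h-loss]
  multasni (rule 4 does not apply)
  giving Galur multasni.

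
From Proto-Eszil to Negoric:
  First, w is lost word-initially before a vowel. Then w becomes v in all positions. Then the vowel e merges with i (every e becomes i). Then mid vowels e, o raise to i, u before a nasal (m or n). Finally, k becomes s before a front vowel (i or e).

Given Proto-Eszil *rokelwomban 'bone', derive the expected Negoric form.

Negoric: *rokelwomban > rokelvomban > rokilvomban > rokilvumban > rosilvumban  (by unconditioned shift, vowel merger, pre-nasal raising, palatalisation)

rosilvumban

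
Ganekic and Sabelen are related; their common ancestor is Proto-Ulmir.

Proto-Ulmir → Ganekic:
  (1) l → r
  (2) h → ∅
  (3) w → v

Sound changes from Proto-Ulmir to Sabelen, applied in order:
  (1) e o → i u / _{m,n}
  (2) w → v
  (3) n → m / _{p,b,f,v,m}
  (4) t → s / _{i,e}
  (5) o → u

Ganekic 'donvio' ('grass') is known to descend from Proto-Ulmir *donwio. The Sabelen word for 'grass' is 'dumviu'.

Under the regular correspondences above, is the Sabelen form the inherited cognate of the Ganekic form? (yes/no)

yes

Derive the expected Sabelen reflex of *donwio:
Sabelen: *donwio > dunwio > dunvio > dumvio > dumviu  (by pre-nasal raising, unconditioned shift, nasal place assimilation, vowel merger)
Sabelen 'dumviu' matches the regular reflex exactly, so the pair is cognate.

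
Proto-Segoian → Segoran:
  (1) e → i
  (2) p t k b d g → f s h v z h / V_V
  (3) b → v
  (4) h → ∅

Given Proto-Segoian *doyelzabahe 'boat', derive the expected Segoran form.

doyilzavai

Segoran: *doyelzabahe
  doyelzabahe → doyilzabahi   [vowel merger]
  doyilzabahi → doyilzavahi   [intervocalic lenition]
  doyilzavahi (rule 3 does not apply)
  doyilzavahi → doyilzavai   [h-loss]
  giving Segoran doyilzavai.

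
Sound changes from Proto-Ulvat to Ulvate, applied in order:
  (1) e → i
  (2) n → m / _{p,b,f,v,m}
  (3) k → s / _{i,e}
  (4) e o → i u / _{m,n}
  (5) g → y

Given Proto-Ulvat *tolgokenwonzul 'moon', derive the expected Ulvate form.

Ulvate: *tolgokenwonzul
  tolgokenwonzul → tolgokinwonzul   [vowel merger]
  tolgokinwonzul (rule 2 does not apply)
  tolgokinwonzul → tolgosinwonzul   [palatalisation]
  tolgosinwonzul → tolgosinwunzul   [pre-nasal raising]
  tolgosinwunzul → tolyosinwunzul   [unconditioned shift]
  giving Ulvate tolyosinwunzul.

tolyosinwunzul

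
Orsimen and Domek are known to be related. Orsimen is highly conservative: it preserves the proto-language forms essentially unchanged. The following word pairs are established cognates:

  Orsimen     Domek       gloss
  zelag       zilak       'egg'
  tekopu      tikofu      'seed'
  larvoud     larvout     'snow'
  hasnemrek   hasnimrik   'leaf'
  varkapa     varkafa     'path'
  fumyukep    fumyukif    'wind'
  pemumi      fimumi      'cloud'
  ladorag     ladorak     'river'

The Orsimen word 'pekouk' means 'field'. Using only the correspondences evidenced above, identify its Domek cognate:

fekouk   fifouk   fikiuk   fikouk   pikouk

pemumi ~ fimumi — Orsimen p corresponds to Domek f word-initially before a front vowel.
zelag ~ zilak, tekopu ~ tikofu — Orsimen e corresponds to Domek i after a consonant, before a consonant other than r, m, n, p, b, f, v.
Applying these to Orsimen 'pekouk':
  pekouk → fekouk   (p→f word-initially before a front vowel)
  fekouk → fikouk   (e→i after a consonant, before a consonant other than r, m, n, p, b, f, v)
So the Domek cognate is 'fikouk'.

fikouk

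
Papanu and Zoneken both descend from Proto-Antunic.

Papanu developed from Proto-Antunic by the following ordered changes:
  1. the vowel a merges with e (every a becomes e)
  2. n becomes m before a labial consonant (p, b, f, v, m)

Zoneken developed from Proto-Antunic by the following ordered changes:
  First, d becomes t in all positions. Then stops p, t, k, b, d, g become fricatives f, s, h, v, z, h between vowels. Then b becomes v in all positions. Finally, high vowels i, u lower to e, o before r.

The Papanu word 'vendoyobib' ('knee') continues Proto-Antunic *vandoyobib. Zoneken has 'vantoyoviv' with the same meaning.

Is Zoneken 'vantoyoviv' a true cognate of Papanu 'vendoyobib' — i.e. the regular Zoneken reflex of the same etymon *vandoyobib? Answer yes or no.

Derive the expected Zoneken reflex of *vandoyobib:
Zoneken: *vandoyobib > vantoyobib > vantoyovib > vantoyoviv  (by unconditioned shift, intervocalic lenition, unconditioned shift)
Zoneken 'vantoyoviv' matches the regular reflex exactly, so the pair is cognate.

yes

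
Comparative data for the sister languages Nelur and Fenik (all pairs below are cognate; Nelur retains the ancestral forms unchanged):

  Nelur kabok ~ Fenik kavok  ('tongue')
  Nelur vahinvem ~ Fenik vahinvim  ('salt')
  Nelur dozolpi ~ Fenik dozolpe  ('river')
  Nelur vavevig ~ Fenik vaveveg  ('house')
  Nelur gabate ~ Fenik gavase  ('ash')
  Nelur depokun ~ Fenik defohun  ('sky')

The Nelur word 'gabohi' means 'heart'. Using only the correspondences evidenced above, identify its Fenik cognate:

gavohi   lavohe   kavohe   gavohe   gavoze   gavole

gavohe

kabok ~ kavok — Nelur b corresponds to Fenik v between vowels (before a back vowel).
dozolpi ~ dozolpe — Nelur i corresponds to Fenik e word-finally.
Applying these to Nelur 'gabohi':
  gabohi → gavohi   (b→v between vowels (before a back vowel))
  gavohi → gavohe   (i→e word-finally)
So the Fenik cognate is 'gavohe'.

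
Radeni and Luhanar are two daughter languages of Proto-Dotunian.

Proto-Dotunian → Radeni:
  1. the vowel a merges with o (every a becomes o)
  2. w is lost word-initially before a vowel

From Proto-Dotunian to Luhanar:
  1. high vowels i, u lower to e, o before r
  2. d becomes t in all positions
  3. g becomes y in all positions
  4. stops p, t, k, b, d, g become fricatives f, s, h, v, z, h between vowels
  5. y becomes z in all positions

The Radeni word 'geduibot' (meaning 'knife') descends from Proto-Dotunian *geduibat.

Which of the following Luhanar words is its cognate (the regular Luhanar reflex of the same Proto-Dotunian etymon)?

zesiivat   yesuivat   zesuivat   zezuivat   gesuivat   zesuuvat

zesuivat

Luhanar: start from *geduibat.
  rule 1: no change — geduibat
  rule 2 (unconditioned shift): geduibat → getuibat
  rule 3 (unconditioned shift): getuibat → yetuibat
  rule 4 (intervocalic lenition): yetuibat → yesuivat
  rule 5 (unconditioned shift): yesuivat → zesuivat
  ⇒ Luhanar zesuivat
The other candidates each miss or misapply at least one Luhanar change.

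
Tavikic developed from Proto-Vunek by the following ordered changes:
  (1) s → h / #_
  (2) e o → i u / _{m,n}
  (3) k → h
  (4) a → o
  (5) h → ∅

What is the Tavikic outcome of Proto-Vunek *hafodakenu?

ofodoinu

Tavikic: start from *hafodakenu.
  rule 1: no change — hafodakenu
  rule 2 (pre-nasal raising): hafodakenu → hafodakinu
  rule 3 (unconditioned shift): hafodakinu → hafodahinu
  rule 4 (vowel merger): hafodahinu → hofodohinu
  rule 5 (h-loss): hofodohinu → ofodoinu
  ⇒ Tavikic ofodoinu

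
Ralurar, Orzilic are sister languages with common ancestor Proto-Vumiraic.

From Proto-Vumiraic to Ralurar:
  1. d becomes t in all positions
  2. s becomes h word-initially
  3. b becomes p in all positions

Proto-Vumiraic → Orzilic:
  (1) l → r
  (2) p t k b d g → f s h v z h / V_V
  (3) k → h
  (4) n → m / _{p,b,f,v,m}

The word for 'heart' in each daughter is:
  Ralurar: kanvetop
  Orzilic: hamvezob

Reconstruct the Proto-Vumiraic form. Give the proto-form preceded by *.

Position 3: Ralurar has n, Orzilic has m. Ralurar preserves n here (none of its changes turn any other segment into n), so the proto-segment is *n.
Position 6: Ralurar has t, Orzilic has z. Taking the neighbouring segments as reconstructed: Ralurar t could go back to *t or *d; Orzilic z could go back to *d or *z — the one source consistent with every daughter is *d.
Position 8: Ralurar has p, Orzilic has b. Orzilic preserves b here (none of its changes turn any other segment into b), so the proto-segment is *b.
Continuing position by position gives *kanvedob; check it forward:
Ralurar: *kanvedob
  kanvedob → kanvetob   [unconditioned shift]
  kanvetob (rule 2 does not apply)
  kanvetob → kanvetop   [unconditioned shift]
  giving Ralurar kanvetop.
Orzilic: start from *kanvedob.
  rule 1: no change — kanvedob
  rule 2 (intervocalic lenition): kanvedob → kanvezob
  rule 3 (unconditioned shift): kanvezob → hanvezob
  rule 4 (nasal place assimilation): hanvezob → hamvezob
  ⇒ Orzilic hamvezob
*kanvedob is the unique common source.

*kanvedob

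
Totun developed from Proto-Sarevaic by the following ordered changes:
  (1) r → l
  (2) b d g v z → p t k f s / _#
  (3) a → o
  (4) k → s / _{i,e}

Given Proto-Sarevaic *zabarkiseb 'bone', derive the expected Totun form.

Totun: *zabarkiseb > zabalkiseb > zabalkisep > zobolkisep > zobolsisep  (by unconditioned shift, final devoicing, vowel merger, palatalisation)

zobolsisep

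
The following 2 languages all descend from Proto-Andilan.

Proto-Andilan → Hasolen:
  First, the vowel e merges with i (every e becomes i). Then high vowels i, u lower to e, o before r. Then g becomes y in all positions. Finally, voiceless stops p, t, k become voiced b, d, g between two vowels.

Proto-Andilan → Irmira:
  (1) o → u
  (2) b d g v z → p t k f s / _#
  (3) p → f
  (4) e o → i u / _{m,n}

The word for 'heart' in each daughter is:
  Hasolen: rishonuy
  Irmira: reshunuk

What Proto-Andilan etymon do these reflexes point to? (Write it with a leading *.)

Position 5: Hasolen has o, Irmira has u. Taking the neighbouring segments as reconstructed: Hasolen o can only go back to *o; Irmira u could go back to *o or *u — the one source consistent with every daughter is *o.
Position 8: Hasolen has y, Irmira has k. Taking the neighbouring segments as reconstructed: Hasolen y could go back to *g or *y; Irmira k could go back to *k or *g — the one source consistent with every daughter is *g.
Position 2: Hasolen has i, Irmira has e. Irmira preserves e here (none of its changes turn any other segment into e), so the proto-segment is *e.
The remaining positions agree across the daughters. Check the candidate against every language:
Hasolen: *reshonug
  reshonug → rishonug   [vowel merger]
  rishonug (rule 2 does not apply)
  rishonug → rishonuy   [unconditioned shift]
  rishonuy (rule 4 does not apply)
  giving Hasolen rishonuy.
Irmira: *reshonug > reshunug > reshunuk  (by vowel merger, final devoicing)
No other proto-form is consistent with every reflex, so the reconstruction is *reshonug.

*reshonug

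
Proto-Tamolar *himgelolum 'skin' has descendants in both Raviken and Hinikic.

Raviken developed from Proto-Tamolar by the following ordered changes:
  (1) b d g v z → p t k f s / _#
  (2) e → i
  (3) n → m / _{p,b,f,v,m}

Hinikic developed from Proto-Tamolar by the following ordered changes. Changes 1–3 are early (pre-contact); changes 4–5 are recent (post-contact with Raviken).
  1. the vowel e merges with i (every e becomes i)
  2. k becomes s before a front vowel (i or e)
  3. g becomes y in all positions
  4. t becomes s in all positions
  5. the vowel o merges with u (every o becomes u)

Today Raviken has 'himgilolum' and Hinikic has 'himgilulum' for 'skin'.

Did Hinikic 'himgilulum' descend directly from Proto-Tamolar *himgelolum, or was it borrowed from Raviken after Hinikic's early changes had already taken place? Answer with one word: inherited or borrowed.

borrowed

If inherited, *himgelolum would pass through all of Hinikic's changes:
Hinikic: *himgelolum > himgilolum > himyilolum > himyilulum  (by vowel merger, unconditioned shift, vowel merger)
If borrowed from Raviken 'himgilolum' after the early changes, it would undergo only the recent ones:
  rule 4 (unconditioned shift): no change (himgilolum)
  rule 5 (vowel merger): himgilolum → himgilulum
  ⇒ as a loan: himgilulum
Hinikic 'himgilulum' matches the loan outcome 'himgilulum', not the inherited 'himyilulum' — it skipped the early Hinikic changes, so it was borrowed from Raviken.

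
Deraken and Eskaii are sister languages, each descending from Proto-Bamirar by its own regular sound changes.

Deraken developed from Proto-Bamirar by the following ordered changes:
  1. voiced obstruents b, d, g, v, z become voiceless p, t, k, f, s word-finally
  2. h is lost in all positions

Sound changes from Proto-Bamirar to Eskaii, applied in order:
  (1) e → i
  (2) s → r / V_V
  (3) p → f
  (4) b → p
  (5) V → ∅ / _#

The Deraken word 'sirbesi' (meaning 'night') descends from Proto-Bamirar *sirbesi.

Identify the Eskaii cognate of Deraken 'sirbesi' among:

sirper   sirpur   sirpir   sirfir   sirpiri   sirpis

Eskaii: *sirbesi
  sirbesi → sirbisi   [vowel merger]
  sirbisi → sirbiri   [rhotacism]
  sirbiri (rule 3 does not apply)
  sirbiri → sirpiri   [unconditioned shift]
  sirpiri → sirpir   [apocope]
  giving Eskaii sirpir.
Among the options, 'sirpir' alone shows every Eskaii change applied in order.

sirpir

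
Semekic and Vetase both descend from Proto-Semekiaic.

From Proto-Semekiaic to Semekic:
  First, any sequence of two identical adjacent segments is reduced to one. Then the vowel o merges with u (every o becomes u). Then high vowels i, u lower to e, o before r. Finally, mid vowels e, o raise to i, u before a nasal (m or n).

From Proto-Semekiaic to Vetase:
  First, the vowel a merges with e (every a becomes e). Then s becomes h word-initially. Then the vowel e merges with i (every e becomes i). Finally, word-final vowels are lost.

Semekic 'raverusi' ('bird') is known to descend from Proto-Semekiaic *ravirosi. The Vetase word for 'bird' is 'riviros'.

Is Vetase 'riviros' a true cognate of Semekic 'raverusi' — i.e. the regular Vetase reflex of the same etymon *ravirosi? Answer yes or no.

Derive the expected Vetase reflex of *ravirosi:
Vetase: start from *ravirosi.
  rule 1 (vowel merger): ravirosi → revirosi
  rule 2: no change — revirosi
  rule 3 (vowel merger): revirosi → rivirosi
  rule 4 (apocope): rivirosi → riviros
  ⇒ Vetase riviros
Vetase 'riviros' matches the regular reflex exactly, so the pair is cognate.

yes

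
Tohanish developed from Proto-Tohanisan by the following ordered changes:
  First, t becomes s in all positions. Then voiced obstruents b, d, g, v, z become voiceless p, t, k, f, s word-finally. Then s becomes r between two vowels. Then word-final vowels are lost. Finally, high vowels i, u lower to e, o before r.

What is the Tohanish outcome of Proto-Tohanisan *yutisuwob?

Tohanish: start from *yutisuwob.
  rule 1 (unconditioned shift): yutisuwob → yusisuwob
  rule 2 (final devoicing): yusisuwob → yusisuwop
  rule 3 (rhotacism): yusisuwop → yuriruwop
  rule 4: no change — yuriruwop
  rule 5 (pre-rhotic lowering): yuriruwop → yoreruwop
  ⇒ Tohanish yoreruwop

yoreruwop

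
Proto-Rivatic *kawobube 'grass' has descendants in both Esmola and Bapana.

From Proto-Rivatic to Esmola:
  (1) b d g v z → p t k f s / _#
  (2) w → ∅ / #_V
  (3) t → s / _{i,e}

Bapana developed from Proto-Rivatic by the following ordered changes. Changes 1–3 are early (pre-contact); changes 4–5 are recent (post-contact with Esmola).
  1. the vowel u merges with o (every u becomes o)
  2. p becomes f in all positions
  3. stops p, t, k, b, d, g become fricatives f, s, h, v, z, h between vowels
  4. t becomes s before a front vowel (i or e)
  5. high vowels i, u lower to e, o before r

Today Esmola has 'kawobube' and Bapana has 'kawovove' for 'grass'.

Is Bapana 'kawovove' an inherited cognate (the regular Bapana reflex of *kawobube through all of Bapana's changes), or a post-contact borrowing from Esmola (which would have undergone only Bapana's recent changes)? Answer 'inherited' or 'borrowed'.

If inherited, *kawobube would pass through all of Bapana's changes:
Bapana: *kawobube > kawobobe > kawovove  (by vowel merger, intervocalic lenition)
If borrowed from Esmola 'kawobube' after the early changes, it would undergo only the recent ones:
  rule 4 (palatalisation): no change (kawobube)
  rule 5 (pre-rhotic lowering): no change (kawobube)
  ⇒ as a loan: kawobube
Bapana 'kawovove' matches the inherited outcome exactly, so it is an inherited cognate, not a loan.

inherited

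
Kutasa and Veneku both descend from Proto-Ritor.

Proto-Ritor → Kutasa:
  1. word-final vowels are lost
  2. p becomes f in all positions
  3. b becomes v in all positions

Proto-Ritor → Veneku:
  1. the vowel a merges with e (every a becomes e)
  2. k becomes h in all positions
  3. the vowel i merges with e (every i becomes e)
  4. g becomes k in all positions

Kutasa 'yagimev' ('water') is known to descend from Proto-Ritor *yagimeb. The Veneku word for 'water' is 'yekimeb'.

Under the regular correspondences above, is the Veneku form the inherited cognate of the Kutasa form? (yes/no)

no

Derive the expected Veneku reflex of *yagimeb:
Veneku: *yagimeb > yegimeb > yegemeb > yekemeb  (by vowel merger, vowel merger, unconditioned shift)
The regular Veneku reflex would be 'yekemeb', but the attested form is 'yekimeb'. The correspondence is irregular, so they are not cognates (the Veneku form has a different source).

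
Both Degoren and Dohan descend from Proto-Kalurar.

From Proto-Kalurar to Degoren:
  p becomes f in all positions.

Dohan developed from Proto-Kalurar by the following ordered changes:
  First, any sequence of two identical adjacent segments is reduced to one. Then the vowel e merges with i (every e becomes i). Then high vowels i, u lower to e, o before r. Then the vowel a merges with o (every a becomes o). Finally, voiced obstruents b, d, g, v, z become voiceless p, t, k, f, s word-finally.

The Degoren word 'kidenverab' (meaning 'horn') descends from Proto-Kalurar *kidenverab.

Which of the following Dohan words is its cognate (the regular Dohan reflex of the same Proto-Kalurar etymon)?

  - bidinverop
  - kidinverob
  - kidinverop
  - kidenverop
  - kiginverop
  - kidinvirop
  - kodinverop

Dohan: *kidenverab > kidinvirab > kidinverab > kidinverob > kidinverop  (by vowel merger, pre-rhotic lowering, vowel merger, final devoicing)

kidinverop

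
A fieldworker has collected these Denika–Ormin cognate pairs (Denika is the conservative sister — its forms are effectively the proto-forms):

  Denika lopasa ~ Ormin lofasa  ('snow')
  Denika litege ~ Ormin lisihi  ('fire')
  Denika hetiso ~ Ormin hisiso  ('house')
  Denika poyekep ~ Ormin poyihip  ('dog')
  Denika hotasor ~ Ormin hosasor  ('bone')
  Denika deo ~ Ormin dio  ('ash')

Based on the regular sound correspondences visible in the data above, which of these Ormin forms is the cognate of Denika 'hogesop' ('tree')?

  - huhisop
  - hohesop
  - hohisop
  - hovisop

litege ~ lisihi — Denika g corresponds to Ormin h between vowels (before a front vowel).
litege ~ lisihi, hetiso ~ hisiso — Denika e corresponds to Ormin i after a consonant, before a consonant other than r, m, n, p, b, f, v.
Applying these to Denika 'hogesop':
  hogesop → hohesop   (g→h between vowels (before a front vowel))
  hohesop → hohisop   (e→i after a consonant, before a consonant other than r, m, n, p, b, f, v)
So the Ormin cognate is 'hohisop'.

hohisop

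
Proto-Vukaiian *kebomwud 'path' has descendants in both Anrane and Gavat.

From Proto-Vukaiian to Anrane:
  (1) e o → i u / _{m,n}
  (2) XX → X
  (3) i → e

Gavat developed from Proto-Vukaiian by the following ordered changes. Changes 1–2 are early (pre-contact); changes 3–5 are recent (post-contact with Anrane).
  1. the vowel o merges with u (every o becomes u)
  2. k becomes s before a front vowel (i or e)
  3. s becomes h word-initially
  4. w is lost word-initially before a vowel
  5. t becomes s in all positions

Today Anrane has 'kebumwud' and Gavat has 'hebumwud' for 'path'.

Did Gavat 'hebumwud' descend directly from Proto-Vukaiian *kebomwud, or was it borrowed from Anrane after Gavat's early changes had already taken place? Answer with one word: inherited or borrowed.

If inherited, *kebomwud would pass through all of Gavat's changes:
Gavat: start from *kebomwud.
  rule 1 (vowel merger): kebomwud → kebumwud
  rule 2 (palatalisation): kebumwud → sebumwud
  rule 3 (debuccalisation): sebumwud → hebumwud
  rule 4: no change — hebumwud
  rule 5: no change — hebumwud
  ⇒ Gavat hebumwud
If borrowed from Anrane 'kebumwud' after the early changes, it would undergo only the recent ones:
  rule 3 (debuccalisation): no change (kebumwud)
  rule 4 (glide loss): no change (kebumwud)
  rule 5 (unconditioned shift): no change (kebumwud)
  ⇒ as a loan: kebumwud
Gavat 'hebumwud' matches the inherited outcome exactly, so it is an inherited cognate, not a loan.

inherited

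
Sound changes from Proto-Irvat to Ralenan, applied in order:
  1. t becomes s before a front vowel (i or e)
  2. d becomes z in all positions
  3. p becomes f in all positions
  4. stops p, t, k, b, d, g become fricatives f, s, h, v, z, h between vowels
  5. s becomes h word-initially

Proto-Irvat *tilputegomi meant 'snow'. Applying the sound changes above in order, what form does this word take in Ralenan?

hilfusehomi

Ralenan: *tilputegomi > silpusegomi > silfusegomi > silfusehomi > hilfusehomi  (by palatalisation, unconditioned shift, intervocalic lenition, debuccalisation)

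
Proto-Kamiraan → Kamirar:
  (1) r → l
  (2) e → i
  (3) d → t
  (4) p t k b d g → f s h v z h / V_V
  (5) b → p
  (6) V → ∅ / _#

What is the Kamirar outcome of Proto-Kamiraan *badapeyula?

pasafiyul

Kamirar: start from *badapeyula.
  rule 1: no change — badapeyula
  rule 2 (vowel merger): badapeyula → badapiyula
  rule 3 (unconditioned shift): badapiyula → batapiyula
  rule 4 (intervocalic lenition): batapiyula → basafiyula
  rule 5 (unconditioned shift): basafiyula → pasafiyula
  rule 6 (apocope): pasafiyula → pasafiyul
  ⇒ Kamirar pasafiyul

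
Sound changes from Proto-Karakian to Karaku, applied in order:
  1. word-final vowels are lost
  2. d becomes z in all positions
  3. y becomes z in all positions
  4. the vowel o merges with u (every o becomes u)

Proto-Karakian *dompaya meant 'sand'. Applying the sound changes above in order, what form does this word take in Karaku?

Karaku: *dompaya
  dompaya → dompay   [apocope]
  dompay → zompay   [unconditioned shift]
  zompay → zompaz   [unconditioned shift]
  zompaz → zumpaz   [vowel merger]
  giving Karaku zumpaz.

zumpaz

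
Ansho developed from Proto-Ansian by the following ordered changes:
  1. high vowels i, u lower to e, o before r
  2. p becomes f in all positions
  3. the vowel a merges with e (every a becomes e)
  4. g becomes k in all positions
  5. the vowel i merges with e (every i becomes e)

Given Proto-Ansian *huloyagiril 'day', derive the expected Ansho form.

huloyekerel

Ansho: *huloyagiril
  huloyagiril → huloyageril   [pre-rhotic lowering]
  huloyageril (rule 2 does not apply)
  huloyageril → huloyegeril   [vowel merger]
  huloyegeril → huloyekeril   [unconditioned shift]
  huloyekeril → huloyekerel   [vowel merger]
  giving Ansho huloyekerel.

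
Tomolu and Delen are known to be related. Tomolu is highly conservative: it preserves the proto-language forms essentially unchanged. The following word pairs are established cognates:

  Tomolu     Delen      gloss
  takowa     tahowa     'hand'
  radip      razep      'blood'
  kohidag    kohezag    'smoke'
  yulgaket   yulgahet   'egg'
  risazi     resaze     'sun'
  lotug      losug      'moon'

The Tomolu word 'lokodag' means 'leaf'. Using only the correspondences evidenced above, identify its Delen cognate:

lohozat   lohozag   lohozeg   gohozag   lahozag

takowa ~ tahowa — Tomolu k corresponds to Delen h between vowels (before a back vowel).
kohidag ~ kohezag — Tomolu d corresponds to Delen z between vowels (before a back vowel).
Applying these to Tomolu 'lokodag':
  lokodag → lohodag   (k→h between vowels (before a back vowel))
  lohodag → lohozag   (d→z between vowels (before a back vowel))
So the Delen cognate is 'lohozag'.

lohozag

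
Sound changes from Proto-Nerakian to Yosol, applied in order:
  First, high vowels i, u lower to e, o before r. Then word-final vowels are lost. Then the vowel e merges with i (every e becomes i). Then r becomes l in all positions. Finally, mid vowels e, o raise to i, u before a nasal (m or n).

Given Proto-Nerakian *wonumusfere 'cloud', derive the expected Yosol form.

wunumusfil

Yosol: *wonumusfere > wonumusfer > wonumusfir > wonumusfil > wunumusfil  (by apocope, vowel merger, unconditioned shift, pre-nasal raising)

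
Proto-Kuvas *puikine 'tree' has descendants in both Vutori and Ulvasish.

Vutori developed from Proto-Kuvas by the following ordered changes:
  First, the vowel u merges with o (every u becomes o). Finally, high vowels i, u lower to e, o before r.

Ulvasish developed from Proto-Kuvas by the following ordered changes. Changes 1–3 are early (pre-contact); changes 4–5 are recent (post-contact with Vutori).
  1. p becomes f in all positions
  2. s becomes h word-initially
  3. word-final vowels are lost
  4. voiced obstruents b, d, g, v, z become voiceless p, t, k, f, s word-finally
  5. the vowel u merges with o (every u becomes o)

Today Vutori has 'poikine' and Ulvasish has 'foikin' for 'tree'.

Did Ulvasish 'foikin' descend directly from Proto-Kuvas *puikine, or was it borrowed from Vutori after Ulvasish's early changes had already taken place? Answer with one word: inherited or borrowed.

If inherited, *puikine would pass through all of Ulvasish's changes:
Ulvasish: *puikine > fuikine > fuikin > foikin  (by unconditioned shift, apocope, vowel merger)
If borrowed from Vutori 'poikine' after the early changes, it would undergo only the recent ones:
  rule 4 (final devoicing): no change (poikine)
  rule 5 (vowel merger): no change (poikine)
  ⇒ as a loan: poikine
Ulvasish 'foikin' matches the inherited outcome exactly, so it is an inherited cognate, not a loan.

inherited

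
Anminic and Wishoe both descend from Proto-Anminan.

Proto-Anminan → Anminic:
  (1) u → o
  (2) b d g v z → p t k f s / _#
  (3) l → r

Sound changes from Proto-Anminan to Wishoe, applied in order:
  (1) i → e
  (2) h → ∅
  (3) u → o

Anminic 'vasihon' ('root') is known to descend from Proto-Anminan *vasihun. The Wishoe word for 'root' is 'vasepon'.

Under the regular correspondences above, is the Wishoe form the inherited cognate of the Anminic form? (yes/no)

Derive the expected Wishoe reflex of *vasihun:
Wishoe: *vasihun
  vasihun → vasehun   [vowel merger]
  vasehun → vaseun   [h-loss]
  vaseun → vaseon   [vowel merger]
  giving Wishoe vaseon.
The regular Wishoe reflex would be 'vaseon', but the attested form is 'vasepon'. The correspondence is irregular, so they are not cognates (the Wishoe form has a different source).

no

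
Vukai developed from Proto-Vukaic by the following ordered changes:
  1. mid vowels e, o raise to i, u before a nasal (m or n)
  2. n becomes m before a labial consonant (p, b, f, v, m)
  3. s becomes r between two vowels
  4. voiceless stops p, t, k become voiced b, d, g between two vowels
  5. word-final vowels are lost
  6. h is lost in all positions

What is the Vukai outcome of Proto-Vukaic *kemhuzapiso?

Vukai: *kemhuzapiso > kimhuzapiso > kimhuzapiro > kimhuzabiro > kimhuzabir > kimuzabir  (by pre-nasal raising, rhotacism, intervocalic voicing, apocope, h-loss)

kimuzabir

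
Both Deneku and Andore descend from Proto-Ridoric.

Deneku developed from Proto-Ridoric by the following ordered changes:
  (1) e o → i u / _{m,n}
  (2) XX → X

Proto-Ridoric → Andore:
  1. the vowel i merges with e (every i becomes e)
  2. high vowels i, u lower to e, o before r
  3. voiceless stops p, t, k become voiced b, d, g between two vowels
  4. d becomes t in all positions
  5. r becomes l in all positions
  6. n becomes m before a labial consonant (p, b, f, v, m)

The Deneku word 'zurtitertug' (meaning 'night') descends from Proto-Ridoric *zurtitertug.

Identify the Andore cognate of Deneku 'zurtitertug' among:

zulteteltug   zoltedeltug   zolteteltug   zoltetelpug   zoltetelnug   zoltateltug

Andore: start from *zurtitertug.
  rule 1 (vowel merger): zurtitertug → zurtetertug
  rule 2 (pre-rhotic lowering): zurtetertug → zortetertug
  rule 3 (intervocalic voicing): zortetertug → zortedertug
  rule 4 (unconditioned shift): zortedertug → zortetertug
  rule 5 (unconditioned shift): zortetertug → zolteteltug
  rule 6: no change — zolteteltug
  ⇒ Andore zolteteltug
Only 'zolteteltug' matches the regular Andore development of *zurtitertug.

zolteteltug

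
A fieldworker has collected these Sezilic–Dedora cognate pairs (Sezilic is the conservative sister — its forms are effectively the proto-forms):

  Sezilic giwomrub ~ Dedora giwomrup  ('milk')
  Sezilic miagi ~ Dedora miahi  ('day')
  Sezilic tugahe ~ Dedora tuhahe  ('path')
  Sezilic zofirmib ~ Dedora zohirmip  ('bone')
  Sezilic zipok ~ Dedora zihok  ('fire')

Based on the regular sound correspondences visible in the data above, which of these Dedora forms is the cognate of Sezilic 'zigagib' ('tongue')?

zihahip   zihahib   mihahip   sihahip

zihahip

tugahe ~ tuhahe — Sezilic g corresponds to Dedora h between vowels (before a back vowel).
miagi ~ miahi — Sezilic g corresponds to Dedora h between vowels (before a front vowel).
giwomrub ~ giwomrup, zofirmib ~ zohirmip — Sezilic b corresponds to Dedora p word-finally.
Applying these to Sezilic 'zigagib':
  zigagib → zihagib   (g→h between vowels (before a back vowel))
  zihagib → zihahib   (g→h between vowels (before a front vowel))
  zihahib → zihahip   (b→p word-finally)
So the Dedora cognate is 'zihahip'.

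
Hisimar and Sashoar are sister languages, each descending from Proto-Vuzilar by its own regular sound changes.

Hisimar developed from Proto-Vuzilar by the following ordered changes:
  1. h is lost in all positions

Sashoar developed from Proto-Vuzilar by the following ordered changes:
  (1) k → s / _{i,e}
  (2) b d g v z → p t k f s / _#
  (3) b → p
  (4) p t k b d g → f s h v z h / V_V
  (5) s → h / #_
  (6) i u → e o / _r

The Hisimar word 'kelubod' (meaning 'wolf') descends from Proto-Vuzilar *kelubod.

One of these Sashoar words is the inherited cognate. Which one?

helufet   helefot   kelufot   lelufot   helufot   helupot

Sashoar: *kelubod > selubod > selubot > selupot > selufot > helufot  (by palatalisation, final devoicing, unconditioned shift, intervocalic lenition, debuccalisation)

helufot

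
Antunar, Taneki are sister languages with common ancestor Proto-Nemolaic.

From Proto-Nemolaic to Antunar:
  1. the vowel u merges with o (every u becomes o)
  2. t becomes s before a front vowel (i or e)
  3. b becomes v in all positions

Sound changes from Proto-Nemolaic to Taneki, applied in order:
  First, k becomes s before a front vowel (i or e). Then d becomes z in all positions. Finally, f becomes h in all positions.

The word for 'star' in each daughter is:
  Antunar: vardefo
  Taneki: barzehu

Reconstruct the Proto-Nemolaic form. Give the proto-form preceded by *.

Position 4: Antunar has d, Taneki has z. Antunar preserves d here (none of its changes turn any other segment into d), so the proto-segment is *d.
Position 6: Antunar has f, Taneki has h. Antunar preserves f here (none of its changes turn any other segment into f), so the proto-segment is *f.
Position 1: Antunar has v, Taneki has b. Taneki preserves b here (none of its changes turn any other segment into b), so the proto-segment is *b.
Verify the candidate proto-form against each daughter:
Antunar: start from *bardefu.
  rule 1 (vowel merger): bardefu → bardefo
  rule 2: no change — bardefo
  rule 3 (unconditioned shift): bardefo → vardefo
  ⇒ Antunar vardefo
Taneki: *bardefu > barzefu > barzehu  (by unconditioned shift, unconditioned shift)
Only *bardefu yields all of Antunar vardefo, Taneki barzehu.

*bardefu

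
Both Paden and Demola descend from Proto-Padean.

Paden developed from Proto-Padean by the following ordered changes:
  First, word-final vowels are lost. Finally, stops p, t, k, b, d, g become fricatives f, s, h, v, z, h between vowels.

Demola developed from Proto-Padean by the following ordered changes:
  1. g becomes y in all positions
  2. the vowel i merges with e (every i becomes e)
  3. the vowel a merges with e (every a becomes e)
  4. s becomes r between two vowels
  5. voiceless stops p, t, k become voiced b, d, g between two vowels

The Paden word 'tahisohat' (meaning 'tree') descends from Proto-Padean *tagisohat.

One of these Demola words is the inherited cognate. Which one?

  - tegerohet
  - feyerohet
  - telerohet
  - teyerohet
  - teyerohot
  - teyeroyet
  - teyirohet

Demola: *tagisohat
  tagisohat → tayisohat   [unconditioned shift]
  tayisohat → tayesohat   [vowel merger]
  tayesohat → teyesohet   [vowel merger]
  teyesohet → teyerohet   [rhotacism]
  teyerohet (rule 5 does not apply)
  giving Demola teyerohet.
Among the options, 'teyerohet' alone shows every Demola change applied in order.

teyerohet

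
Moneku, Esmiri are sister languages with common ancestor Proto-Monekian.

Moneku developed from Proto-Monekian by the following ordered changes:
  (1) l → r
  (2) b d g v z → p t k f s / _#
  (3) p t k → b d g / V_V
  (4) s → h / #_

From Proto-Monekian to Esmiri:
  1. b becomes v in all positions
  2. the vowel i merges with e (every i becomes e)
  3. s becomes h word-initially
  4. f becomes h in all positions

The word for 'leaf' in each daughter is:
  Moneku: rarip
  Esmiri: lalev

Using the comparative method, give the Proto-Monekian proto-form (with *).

*lalib

Position 5: Moneku has p, Esmiri has v. Taking the neighbouring segments as reconstructed: Moneku p could go back to *p or *b; Esmiri v could go back to *b or *v — the one source consistent with every daughter is *b.
Position 1: Moneku has r, Esmiri has l. Esmiri preserves l here (none of its changes turn any other segment into l), so the proto-segment is *l.
Position 4: Moneku has i, Esmiri has e. Moneku preserves i here (none of its changes turn any other segment into i), so the proto-segment is *i.
This points to *lalib. Verify forward in each daughter:
Moneku: start from *lalib.
  rule 1 (unconditioned shift): lalib → rarib
  rule 2 (final devoicing): rarib → rarip
  rule 3: no change — rarip
  rule 4: no change — rarip
  ⇒ Moneku rarip
Esmiri: start from *lalib.
  rule 1 (unconditioned shift): lalib → laliv
  rule 2 (vowel merger): laliv → lalev
  rule 3: no change — lalev
  rule 4: no change — lalev
  ⇒ Esmiri lalev
*lalib is the unique common source.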